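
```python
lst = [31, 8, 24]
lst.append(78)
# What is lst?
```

[31, 8, 24, 78]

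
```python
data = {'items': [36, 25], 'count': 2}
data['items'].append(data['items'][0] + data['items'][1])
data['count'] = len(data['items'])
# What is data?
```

After line 1: data = {'items': [36, 25], 'count': 2}
After line 2 (append 36 + 25 = 61): data = {'items': [36, 25, 61], 'count': 2}
After line 3 (count = len(items) = 3): data = {'items': [36, 25, 61], 'count': 3}

{'items': [36, 25, 61], 'count': 3}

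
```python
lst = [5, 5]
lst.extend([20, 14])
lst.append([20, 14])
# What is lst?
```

After line 1: lst = [5, 5]
After line 2 (extend unpacks [20, 14]): lst = [5, 5, 20, 14]
After line 3 (append adds [20, 14] as single element): lst = [5, 5, 20, 14, [20, 14]]

[5, 5, 20, 14, [20, 14]]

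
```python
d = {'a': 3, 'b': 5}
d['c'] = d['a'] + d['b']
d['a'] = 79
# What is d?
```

After line 1: d = {'a': 3, 'b': 5}
After line 2 (d['c'] = 3 + 5): d = {'a': 3, 'b': 5, 'c': 8}
After line 3: d = {'a': 79, 'b': 5, 'c': 8}

{'a': 79, 'b': 5, 'c': 8}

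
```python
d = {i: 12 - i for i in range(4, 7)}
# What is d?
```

{4: 8, 5: 7, 6: 6}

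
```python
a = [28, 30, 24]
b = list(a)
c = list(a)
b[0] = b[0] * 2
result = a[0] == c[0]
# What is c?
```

After line 1: a = [28, 30, 24]
After line 2 (b = list(a), copy): a = [28, 30, 24], b = [28, 30, 24]
After line 3 (c = list(a) is a copy, new object): c = [28, 30, 24]
After line 4 (b[0] = 28 * 2 = 56; only b mutates (copy)): a = [28, 30, 24], b = [56, 30, 24], c = [28, 30, 24]
After line 5 (a[0] = 28, c[0] = 28; result = True)

[28, 30, 24]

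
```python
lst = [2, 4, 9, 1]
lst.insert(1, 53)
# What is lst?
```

[2, 53, 4, 9, 1]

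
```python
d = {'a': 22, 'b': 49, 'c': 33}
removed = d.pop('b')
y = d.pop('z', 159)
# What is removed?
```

After line 1: d = {'a': 22, 'b': 49, 'c': 33}
After line 2 (pop 'b' returns 49): d = {'a': 22, 'c': 33}, removed = 49
After line 3 (pop 'z' missing, returns default 159): d = {'a': 22, 'c': 33}, y = 159

49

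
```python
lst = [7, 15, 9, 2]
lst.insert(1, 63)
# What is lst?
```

[7, 63, 15, 9, 2]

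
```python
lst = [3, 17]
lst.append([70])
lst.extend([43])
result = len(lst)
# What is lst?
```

After line 1: lst = [3, 17]
After line 2 (append adds [70] as single element): lst = [3, 17, [70]]
After line 3 (extend unpacks [43], adds 43): lst = [3, 17, [70], 43]
After line 4: result = len(lst) = 4

[3, 17, [70], 43]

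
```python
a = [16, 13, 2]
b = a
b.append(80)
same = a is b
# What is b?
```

After line 1: a = [16, 13, 2]
After line 2 (b = a is an alias, same object): a = [16, 13, 2], b = [16, 13, 2]
After line 3 (b.append mutates the shared list): a = [16, 13, 2, 80], b = [16, 13, 2, 80]
After line 4 (same = a is b; same object -> True): same = True

[16, 13, 2, 80]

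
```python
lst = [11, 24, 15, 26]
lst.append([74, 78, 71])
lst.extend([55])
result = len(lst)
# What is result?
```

After line 1: lst = [11, 24, 15, 26]
After line 2 (append adds [74, 78, 71] as single element): lst = [11, 24, 15, 26, [74, 78, 71]]
After line 3 (extend unpacks [55], adds 55): lst = [11, 24, 15, 26, [74, 78, 71], 55]
After line 4: result = len(lst) = 6

6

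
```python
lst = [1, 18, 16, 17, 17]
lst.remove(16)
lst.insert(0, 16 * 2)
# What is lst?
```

After line 1: lst = [1, 18, 16, 17, 17]
After line 2 (remove first 16): lst = [1, 18, 17, 17]
After line 3 (insert 32 at index 0): lst = [32, 1, 18, 17, 17]

[32, 1, 18, 17, 17]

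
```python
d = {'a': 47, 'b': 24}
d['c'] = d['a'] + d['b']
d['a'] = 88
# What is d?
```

After line 1: d = {'a': 47, 'b': 24}
After line 2 (d['c'] = 47 + 24): d = {'a': 47, 'b': 24, 'c': 71}
After line 3: d = {'a': 88, 'b': 24, 'c': 71}

{'a': 88, 'b': 24, 'c': 71}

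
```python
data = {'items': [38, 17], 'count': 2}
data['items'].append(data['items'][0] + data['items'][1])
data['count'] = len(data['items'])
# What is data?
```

After line 1: data = {'items': [38, 17], 'count': 2}
After line 2 (append 38 + 17 = 55): data = {'items': [38, 17, 55], 'count': 2}
After line 3 (count = len(items) = 3): data = {'items': [38, 17, 55], 'count': 3}

{'items': [38, 17, 55], 'count': 3}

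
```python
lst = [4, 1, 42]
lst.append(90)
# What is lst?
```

[4, 1, 42, 90]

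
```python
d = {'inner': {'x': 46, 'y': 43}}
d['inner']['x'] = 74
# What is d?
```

After line 1: d = {'inner': {'x': 46, 'y': 43}}
After line 2 (inner x overwritten): d = {'inner': {'x': 74, 'y': 43}}

{'inner': {'x': 74, 'y': 43}}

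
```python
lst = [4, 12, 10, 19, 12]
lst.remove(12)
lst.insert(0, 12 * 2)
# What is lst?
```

After line 1: lst = [4, 12, 10, 19, 12]
After line 2 (remove first 12): lst = [4, 10, 19, 12]
After line 3 (insert 24 at index 0): lst = [24, 4, 10, 19, 12]

[24, 4, 10, 19, 12]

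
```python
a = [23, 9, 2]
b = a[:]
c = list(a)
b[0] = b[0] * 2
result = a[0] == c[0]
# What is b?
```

After line 1: a = [23, 9, 2]
After line 2 (b = a[:], copy): a = [23, 9, 2], b = [23, 9, 2]
After line 3 (c = list(a) is a copy, new object): c = [23, 9, 2]
After line 4 (b[0] = 23 * 2 = 46; only b mutates (copy)): a = [23, 9, 2], b = [46, 9, 2], c = [23, 9, 2]
After line 5 (a[0] = 23, c[0] = 23; result = True)

[46, 9, 2]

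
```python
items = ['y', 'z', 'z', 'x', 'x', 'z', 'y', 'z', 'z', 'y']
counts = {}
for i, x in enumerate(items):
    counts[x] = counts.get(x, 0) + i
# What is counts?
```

Initial: counts = {}, items = ['y', 'z', 'z', 'x', 'x', 'z', 'y', 'z', 'z', 'y']
i=0, x='y': counts = {'y': 0}
i=1, x='z': counts = {'y': 0, 'z': 1}
i=2, x='z': counts = {'y': 0, 'z': 3}
i=3, x='x': counts = {'y': 0, 'z': 3, 'x': 3}
i=4, x='x': counts = {'y': 0, 'z': 3, 'x': 7}
i=5, x='z': counts = {'y': 0, 'z': 8, 'x': 7}
i=6, x='y': counts = {'y': 6, 'z': 8, 'x': 7}
i=7, x='z': counts = {'y': 6, 'z': 15, 'x': 7}
i=8, x='z': counts = {'y': 6, 'z': 23, 'x': 7}
i=9, x='y': counts = {'y': 15, 'z': 23, 'x': 7}

{'y': 15, 'z': 23, 'x': 7}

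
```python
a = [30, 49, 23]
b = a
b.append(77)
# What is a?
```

After line 1: a = [30, 49, 23]
After line 2 (b = a is an alias, same object): a = [30, 49, 23], b = [30, 49, 23]
After line 3 (b.append mutates the shared list): a = [30, 49, 23, 77], b = [30, 49, 23, 77]

[30, 49, 23, 77]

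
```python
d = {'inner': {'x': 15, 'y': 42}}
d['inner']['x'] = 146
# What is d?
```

After line 1: d = {'inner': {'x': 15, 'y': 42}}
After line 2 (inner x overwritten): d = {'inner': {'x': 146, 'y': 42}}

{'inner': {'x': 146, 'y': 42}}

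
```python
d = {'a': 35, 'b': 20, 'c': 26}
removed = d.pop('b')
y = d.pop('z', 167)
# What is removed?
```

After line 1: d = {'a': 35, 'b': 20, 'c': 26}
After line 2 (pop 'b' returns 20): d = {'a': 35, 'c': 26}, removed = 20
After line 3 (pop 'z' missing, returns default 167): d = {'a': 35, 'c': 26}, y = 167

20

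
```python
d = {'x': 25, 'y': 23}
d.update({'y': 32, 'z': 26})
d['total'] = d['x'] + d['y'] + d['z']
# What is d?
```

After line 1: d = {'x': 25, 'y': 23}
After line 2 (y overwritten, z added): d = {'x': 25, 'y': 32, 'z': 26}
After line 3 (total = 25 + 32 + 26 = 83): d = {'x': 25, 'y': 32, 'z': 26, 'total': 83}

{'x': 25, 'y': 32, 'z': 26, 'total': 83}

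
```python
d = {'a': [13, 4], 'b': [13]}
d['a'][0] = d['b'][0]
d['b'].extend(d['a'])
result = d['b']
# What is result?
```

After line 1: d = {'a': [13, 4], 'b': [13]}
After line 2 (a[0] = b[0] = 13): d = {'a': [13, 4], 'b': [13]}
After line 3 (b.extend(a) appends [13, 4]): d = {'a': [13, 4], 'b': [13, 13, 4]}
After line 4: result = d['b'] = [13, 13, 4]

[13, 13, 4]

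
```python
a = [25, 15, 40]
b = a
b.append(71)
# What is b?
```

After line 1: a = [25, 15, 40]
After line 2 (b = a is an alias, same object): a = [25, 15, 40], b = [25, 15, 40]
After line 3 (b.append mutates the shared list): a = [25, 15, 40, 71], b = [25, 15, 40, 71]

[25, 15, 40, 71]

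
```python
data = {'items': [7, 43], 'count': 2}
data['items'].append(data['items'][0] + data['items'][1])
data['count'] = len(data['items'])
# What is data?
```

After line 1: data = {'items': [7, 43], 'count': 2}
After line 2 (append 7 + 43 = 50): data = {'items': [7, 43, 50], 'count': 2}
After line 3 (count = len(items) = 3): data = {'items': [7, 43, 50], 'count': 3}

{'items': [7, 43, 50], 'count': 3}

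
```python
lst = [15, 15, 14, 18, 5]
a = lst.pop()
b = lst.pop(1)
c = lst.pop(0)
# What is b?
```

After line 1: lst = [15, 15, 14, 18, 5]
After line 2 (pop() -> a = 5): lst = [15, 15, 14, 18]
After line 3 (pop(1) -> b = 15): lst = [15, 14, 18]
After line 4 (pop(0) -> c = 15): lst = [14, 18]

15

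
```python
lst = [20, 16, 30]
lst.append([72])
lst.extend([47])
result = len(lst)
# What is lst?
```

After line 1: lst = [20, 16, 30]
After line 2 (append adds [72] as single element): lst = [20, 16, 30, [72]]
After line 3 (extend unpacks [47], adds 47): lst = [20, 16, 30, [72], 47]
After line 4: result = len(lst) = 5

[20, 16, 30, [72], 47]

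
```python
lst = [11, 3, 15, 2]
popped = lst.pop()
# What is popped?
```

2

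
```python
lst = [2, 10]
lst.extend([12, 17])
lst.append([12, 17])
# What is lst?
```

After line 1: lst = [2, 10]
After line 2 (extend unpacks [12, 17]): lst = [2, 10, 12, 17]
After line 3 (append adds [12, 17] as single element): lst = [2, 10, 12, 17, [12, 17]]

[2, 10, 12, 17, [12, 17]]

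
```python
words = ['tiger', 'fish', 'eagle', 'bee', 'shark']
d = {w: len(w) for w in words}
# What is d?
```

{'tiger': 5, 'fish': 4, 'eagle': 5, 'bee': 3, 'shark': 5}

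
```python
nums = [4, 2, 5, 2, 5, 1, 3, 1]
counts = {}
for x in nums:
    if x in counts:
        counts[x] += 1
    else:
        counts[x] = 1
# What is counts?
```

Initial: counts = {}, nums = [4, 2, 5, 2, 5, 1, 3, 1]
See 4: counts = {4: 1}
See 2: counts = {4: 1, 2: 1}
See 5: counts = {4: 1, 2: 1, 5: 1}
See 2: counts = {4: 1, 2: 2, 5: 1}
See 5: counts = {4: 1, 2: 2, 5: 2}
See 1: counts = {4: 1, 2: 2, 5: 2, 1: 1}
See 3: counts = {4: 1, 2: 2, 5: 2, 1: 1, 3: 1}
See 1: counts = {4: 1, 2: 2, 5: 2, 1: 2, 3: 1}

{4: 1, 2: 2, 5: 2, 1: 2, 3: 1}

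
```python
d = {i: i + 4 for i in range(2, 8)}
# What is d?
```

{2: 6, 3: 7, 4: 8, 5: 9, 6: 10, 7: 11}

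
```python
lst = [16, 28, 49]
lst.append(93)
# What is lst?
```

[16, 28, 49, 93]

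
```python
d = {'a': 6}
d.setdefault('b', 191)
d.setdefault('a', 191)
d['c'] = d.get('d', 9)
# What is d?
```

After line 1: d = {'a': 6}
After line 2 (setdefault adds 'b'=191): d = {'a': 6, 'b': 191}
After line 3 (setdefault 'a' no-op, already exists): d = {'a': 6, 'b': 191}
After line 4 (get('d', 9) returns default since 'd' not in d): d = {'a': 6, 'b': 191, 'c': 9}

{'a': 6, 'b': 191, 'c': 9}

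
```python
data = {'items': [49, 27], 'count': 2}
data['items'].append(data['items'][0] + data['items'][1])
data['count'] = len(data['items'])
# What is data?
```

After line 1: data = {'items': [49, 27], 'count': 2}
After line 2 (append 49 + 27 = 76): data = {'items': [49, 27, 76], 'count': 2}
After line 3 (count = len(items) = 3): data = {'items': [49, 27, 76], 'count': 3}

{'items': [49, 27, 76], 'count': 3}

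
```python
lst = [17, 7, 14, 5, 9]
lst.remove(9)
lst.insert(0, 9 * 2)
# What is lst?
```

After line 1: lst = [17, 7, 14, 5, 9]
After line 2 (remove first 9): lst = [17, 7, 14, 5]
After line 3 (insert 18 at index 0): lst = [18, 17, 7, 14, 5]

[18, 17, 7, 14, 5]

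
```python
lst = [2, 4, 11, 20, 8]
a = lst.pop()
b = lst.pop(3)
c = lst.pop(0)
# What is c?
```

After line 1: lst = [2, 4, 11, 20, 8]
After line 2 (pop() -> a = 8): lst = [2, 4, 11, 20]
After line 3 (pop(3) -> b = 20): lst = [2, 4, 11]
After line 4 (pop(0) -> c = 2): lst = [4, 11]

2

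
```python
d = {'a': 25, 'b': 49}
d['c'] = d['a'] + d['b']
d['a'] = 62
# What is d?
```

After line 1: d = {'a': 25, 'b': 49}
After line 2 (d['c'] = 25 + 49): d = {'a': 25, 'b': 49, 'c': 74}
After line 3: d = {'a': 62, 'b': 49, 'c': 74}

{'a': 62, 'b': 49, 'c': 74}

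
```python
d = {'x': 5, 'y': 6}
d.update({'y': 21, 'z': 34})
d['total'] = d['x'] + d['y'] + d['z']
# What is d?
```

After line 1: d = {'x': 5, 'y': 6}
After line 2 (y overwritten, z added): d = {'x': 5, 'y': 21, 'z': 34}
After line 3 (total = 5 + 21 + 34 = 60): d = {'x': 5, 'y': 21, 'z': 34, 'total': 60}

{'x': 5, 'y': 21, 'z': 34, 'total': 60}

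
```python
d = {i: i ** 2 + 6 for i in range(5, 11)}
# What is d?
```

{5: 31, 6: 42, 7: 55, 8: 70, 9: 87, 10: 106}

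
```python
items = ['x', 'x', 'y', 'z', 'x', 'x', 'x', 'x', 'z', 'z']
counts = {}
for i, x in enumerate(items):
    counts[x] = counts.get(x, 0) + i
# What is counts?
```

Initial: counts = {}, items = ['x', 'x', 'y', 'z', 'x', 'x', 'x', 'x', 'z', 'z']
i=0, x='x': counts = {'x': 0}
i=1, x='x': counts = {'x': 1}
i=2, x='y': counts = {'x': 1, 'y': 2}
i=3, x='z': counts = {'x': 1, 'y': 2, 'z': 3}
i=4, x='x': counts = {'x': 5, 'y': 2, 'z': 3}
i=5, x='x': counts = {'x': 10, 'y': 2, 'z': 3}
i=6, x='x': counts = {'x': 16, 'y': 2, 'z': 3}
i=7, x='x': counts = {'x': 23, 'y': 2, 'z': 3}
i=8, x='z': counts = {'x': 23, 'y': 2, 'z': 11}
i=9, x='z': counts = {'x': 23, 'y': 2, 'z': 20}

{'x': 23, 'y': 2, 'z': 20}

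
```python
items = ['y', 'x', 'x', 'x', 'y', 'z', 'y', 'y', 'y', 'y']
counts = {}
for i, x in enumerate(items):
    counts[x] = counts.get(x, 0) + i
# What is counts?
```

Initial: counts = {}, items = ['y', 'x', 'x', 'x', 'y', 'z', 'y', 'y', 'y', 'y']
i=0, x='y': counts = {'y': 0}
i=1, x='x': counts = {'y': 0, 'x': 1}
i=2, x='x': counts = {'y': 0, 'x': 3}
i=3, x='x': counts = {'y': 0, 'x': 6}
i=4, x='y': counts = {'y': 4, 'x': 6}
i=5, x='z': counts = {'y': 4, 'x': 6, 'z': 5}
i=6, x='y': counts = {'y': 10, 'x': 6, 'z': 5}
i=7, x='y': counts = {'y': 17, 'x': 6, 'z': 5}
i=8, x='y': counts = {'y': 25, 'x': 6, 'z': 5}
i=9, x='y': counts = {'y': 34, 'x': 6, 'z': 5}

{'y': 34, 'x': 6, 'z': 5}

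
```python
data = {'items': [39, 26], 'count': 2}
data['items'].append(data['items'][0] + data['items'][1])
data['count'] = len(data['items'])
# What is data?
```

After line 1: data = {'items': [39, 26], 'count': 2}
After line 2 (append 39 + 26 = 65): data = {'items': [39, 26, 65], 'count': 2}
After line 3 (count = len(items) = 3): data = {'items': [39, 26, 65], 'count': 3}

{'items': [39, 26, 65], 'count': 3}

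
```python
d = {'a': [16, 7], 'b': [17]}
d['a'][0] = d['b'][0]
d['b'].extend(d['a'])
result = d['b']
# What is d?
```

After line 1: d = {'a': [16, 7], 'b': [17]}
After line 2 (a[0] = b[0] = 17): d = {'a': [17, 7], 'b': [17]}
After line 3 (b.extend(a) appends [17, 7]): d = {'a': [17, 7], 'b': [17, 17, 7]}
After line 4: result = d['b'] = [17, 17, 7]

{'a': [17, 7], 'b': [17, 17, 7]}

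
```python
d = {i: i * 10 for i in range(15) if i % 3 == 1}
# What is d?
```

{1: 10, 4: 40, 7: 70, 10: 100, 13: 130}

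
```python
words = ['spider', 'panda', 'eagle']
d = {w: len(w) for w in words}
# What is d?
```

{'spider': 6, 'panda': 5, 'eagle': 5}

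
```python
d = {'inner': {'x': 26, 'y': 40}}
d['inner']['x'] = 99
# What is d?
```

After line 1: d = {'inner': {'x': 26, 'y': 40}}
After line 2 (inner x overwritten): d = {'inner': {'x': 99, 'y': 40}}

{'inner': {'x': 99, 'y': 40}}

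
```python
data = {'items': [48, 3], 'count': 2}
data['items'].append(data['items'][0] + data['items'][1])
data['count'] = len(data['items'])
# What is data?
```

After line 1: data = {'items': [48, 3], 'count': 2}
After line 2 (append 48 + 3 = 51): data = {'items': [48, 3, 51], 'count': 2}
After line 3 (count = len(items) = 3): data = {'items': [48, 3, 51], 'count': 3}

{'items': [48, 3, 51], 'count': 3}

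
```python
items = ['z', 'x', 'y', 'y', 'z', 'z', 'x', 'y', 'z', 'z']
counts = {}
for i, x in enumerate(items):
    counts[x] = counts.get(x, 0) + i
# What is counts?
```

Initial: counts = {}, items = ['z', 'x', 'y', 'y', 'z', 'z', 'x', 'y', 'z', 'z']
i=0, x='z': counts = {'z': 0}
i=1, x='x': counts = {'z': 0, 'x': 1}
i=2, x='y': counts = {'z': 0, 'x': 1, 'y': 2}
i=3, x='y': counts = {'z': 0, 'x': 1, 'y': 5}
i=4, x='z': counts = {'z': 4, 'x': 1, 'y': 5}
i=5, x='z': counts = {'z': 9, 'x': 1, 'y': 5}
i=6, x='x': counts = {'z': 9, 'x': 7, 'y': 5}
i=7, x='y': counts = {'z': 9, 'x': 7, 'y': 12}
i=8, x='z': counts = {'z': 17, 'x': 7, 'y': 12}
i=9, x='z': counts = {'z': 26, 'x': 7, 'y': 12}

{'z': 26, 'x': 7, 'y': 12}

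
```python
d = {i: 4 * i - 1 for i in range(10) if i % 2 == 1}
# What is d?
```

{1: 3, 3: 11, 5: 19, 7: 27, 9: 35}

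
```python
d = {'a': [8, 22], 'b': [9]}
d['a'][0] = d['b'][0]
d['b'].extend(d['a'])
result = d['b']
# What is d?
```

After line 1: d = {'a': [8, 22], 'b': [9]}
After line 2 (a[0] = b[0] = 9): d = {'a': [9, 22], 'b': [9]}
After line 3 (b.extend(a) appends [9, 22]): d = {'a': [9, 22], 'b': [9, 9, 22]}
After line 4: result = d['b'] = [9, 9, 22]

{'a': [9, 22], 'b': [9, 9, 22]}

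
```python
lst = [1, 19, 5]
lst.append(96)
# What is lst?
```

[1, 19, 5, 96]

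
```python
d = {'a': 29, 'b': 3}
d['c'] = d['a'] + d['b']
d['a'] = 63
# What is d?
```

After line 1: d = {'a': 29, 'b': 3}
After line 2 (d['c'] = 29 + 3): d = {'a': 29, 'b': 3, 'c': 32}
After line 3: d = {'a': 63, 'b': 3, 'c': 32}

{'a': 63, 'b': 3, 'c': 32}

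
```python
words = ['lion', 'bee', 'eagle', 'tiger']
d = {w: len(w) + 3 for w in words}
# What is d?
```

{'lion': 7, 'bee': 6, 'eagle': 8, 'tiger': 8}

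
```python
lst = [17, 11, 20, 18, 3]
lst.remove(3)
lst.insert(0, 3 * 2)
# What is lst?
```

After line 1: lst = [17, 11, 20, 18, 3]
After line 2 (remove first 3): lst = [17, 11, 20, 18]
After line 3 (insert 6 at index 0): lst = [6, 17, 11, 20, 18]

[6, 17, 11, 20, 18]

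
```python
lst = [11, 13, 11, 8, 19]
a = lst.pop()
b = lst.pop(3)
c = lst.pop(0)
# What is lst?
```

After line 1: lst = [11, 13, 11, 8, 19]
After line 2 (pop() -> a = 19): lst = [11, 13, 11, 8]
After line 3 (pop(3) -> b = 8): lst = [11, 13, 11]
After line 4 (pop(0) -> c = 11): lst = [13, 11]

[13, 11]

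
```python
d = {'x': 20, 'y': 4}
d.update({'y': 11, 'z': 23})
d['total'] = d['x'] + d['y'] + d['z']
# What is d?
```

After line 1: d = {'x': 20, 'y': 4}
After line 2 (y overwritten, z added): d = {'x': 20, 'y': 11, 'z': 23}
After line 3 (total = 20 + 11 + 23 = 54): d = {'x': 20, 'y': 11, 'z': 23, 'total': 54}

{'x': 20, 'y': 11, 'z': 23, 'total': 54}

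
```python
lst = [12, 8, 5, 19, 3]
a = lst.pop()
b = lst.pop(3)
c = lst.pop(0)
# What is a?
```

After line 1: lst = [12, 8, 5, 19, 3]
After line 2 (pop() -> a = 3): lst = [12, 8, 5, 19]
After line 3 (pop(3) -> b = 19): lst = [12, 8, 5]
After line 4 (pop(0) -> c = 12): lst = [8, 5]

3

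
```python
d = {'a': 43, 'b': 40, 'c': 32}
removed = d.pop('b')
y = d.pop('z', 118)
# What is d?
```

After line 1: d = {'a': 43, 'b': 40, 'c': 32}
After line 2 (pop 'b' returns 40): d = {'a': 43, 'c': 32}, removed = 40
After line 3 (pop 'z' missing, returns default 118): d = {'a': 43, 'c': 32}, y = 118

{'a': 43, 'c': 32}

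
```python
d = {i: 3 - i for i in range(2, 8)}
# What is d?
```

{2: 1, 3: 0, 4: -1, 5: -2, 6: -3, 7: -4}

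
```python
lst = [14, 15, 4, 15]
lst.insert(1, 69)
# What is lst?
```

[14, 69, 15, 4, 15]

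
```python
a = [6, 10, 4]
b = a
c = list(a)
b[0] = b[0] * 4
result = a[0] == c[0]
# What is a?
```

After line 1: a = [6, 10, 4]
After line 2 (b = a, alias): a = [6, 10, 4], b = [6, 10, 4]
After line 3 (c = list(a) is a copy, new object): c = [6, 10, 4]
After line 4 (b[0] = 6 * 4 = 24; mutates shared a/b): a = b = [24, 10, 4], c = [6, 10, 4]
After line 5 (a[0] = 24, c[0] = 6; result = False)

[24, 10, 4]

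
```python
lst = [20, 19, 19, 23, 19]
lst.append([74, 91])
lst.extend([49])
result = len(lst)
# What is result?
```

After line 1: lst = [20, 19, 19, 23, 19]
After line 2 (append adds [74, 91] as single element): lst = [20, 19, 19, 23, 19, [74, 91]]
After line 3 (extend unpacks [49], adds 49): lst = [20, 19, 19, 23, 19, [74, 91], 49]
After line 4: result = len(lst) = 7

7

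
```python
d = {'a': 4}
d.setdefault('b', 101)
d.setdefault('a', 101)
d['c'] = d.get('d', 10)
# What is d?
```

After line 1: d = {'a': 4}
After line 2 (setdefault adds 'b'=101): d = {'a': 4, 'b': 101}
After line 3 (setdefault 'a' no-op, already exists): d = {'a': 4, 'b': 101}
After line 4 (get('d', 10) returns default since 'd' not in d): d = {'a': 4, 'b': 101, 'c': 10}

{'a': 4, 'b': 101, 'c': 10}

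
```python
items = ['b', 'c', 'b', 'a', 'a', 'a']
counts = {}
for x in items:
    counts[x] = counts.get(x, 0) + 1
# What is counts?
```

Initial: counts = {}, items = ['b', 'c', 'b', 'a', 'a', 'a']
See 'b': counts = {'b': 1}
See 'c': counts = {'b': 1, 'c': 1}
See 'b': counts = {'b': 2, 'c': 1}
See 'a': counts = {'b': 2, 'c': 1, 'a': 1}
See 'a': counts = {'b': 2, 'c': 1, 'a': 2}
See 'a': counts = {'b': 2, 'c': 1, 'a': 3}

{'b': 2, 'c': 1, 'a': 3}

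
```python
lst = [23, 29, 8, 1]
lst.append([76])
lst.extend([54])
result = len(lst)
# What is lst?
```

After line 1: lst = [23, 29, 8, 1]
After line 2 (append adds [76] as single element): lst = [23, 29, 8, 1, [76]]
After line 3 (extend unpacks [54], adds 54): lst = [23, 29, 8, 1, [76], 54]
After line 4: result = len(lst) = 6

[23, 29, 8, 1, [76], 54]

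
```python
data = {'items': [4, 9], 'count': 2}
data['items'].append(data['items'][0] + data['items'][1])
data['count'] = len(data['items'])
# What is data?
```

After line 1: data = {'items': [4, 9], 'count': 2}
After line 2 (append 4 + 9 = 13): data = {'items': [4, 9, 13], 'count': 2}
After line 3 (count = len(items) = 3): data = {'items': [4, 9, 13], 'count': 3}

{'items': [4, 9, 13], 'count': 3}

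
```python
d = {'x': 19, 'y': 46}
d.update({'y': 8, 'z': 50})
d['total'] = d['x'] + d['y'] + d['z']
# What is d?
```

After line 1: d = {'x': 19, 'y': 46}
After line 2 (y overwritten, z added): d = {'x': 19, 'y': 8, 'z': 50}
After line 3 (total = 19 + 8 + 50 = 77): d = {'x': 19, 'y': 8, 'z': 50, 'total': 77}

{'x': 19, 'y': 8, 'z': 50, 'total': 77}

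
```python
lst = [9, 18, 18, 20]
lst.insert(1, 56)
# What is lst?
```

[9, 56, 18, 18, 20]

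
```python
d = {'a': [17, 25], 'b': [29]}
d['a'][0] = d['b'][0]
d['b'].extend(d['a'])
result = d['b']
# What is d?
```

After line 1: d = {'a': [17, 25], 'b': [29]}
After line 2 (a[0] = b[0] = 29): d = {'a': [29, 25], 'b': [29]}
After line 3 (b.extend(a) appends [29, 25]): d = {'a': [29, 25], 'b': [29, 29, 25]}
After line 4: result = d['b'] = [29, 29, 25]

{'a': [29, 25], 'b': [29, 29, 25]}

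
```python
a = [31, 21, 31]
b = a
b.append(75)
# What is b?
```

After line 1: a = [31, 21, 31]
After line 2 (b = a is an alias, same object): a = [31, 21, 31], b = [31, 21, 31]
After line 3 (b.append mutates the shared list): a = [31, 21, 31, 75], b = [31, 21, 31, 75]

[31, 21, 31, 75]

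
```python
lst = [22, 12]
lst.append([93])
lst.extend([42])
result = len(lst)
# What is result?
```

After line 1: lst = [22, 12]
After line 2 (append adds [93] as single element): lst = [22, 12, [93]]
After line 3 (extend unpacks [42], adds 42): lst = [22, 12, [93], 42]
After line 4: result = len(lst) = 4

4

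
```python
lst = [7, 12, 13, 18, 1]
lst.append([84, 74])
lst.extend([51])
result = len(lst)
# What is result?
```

After line 1: lst = [7, 12, 13, 18, 1]
After line 2 (append adds [84, 74] as single element): lst = [7, 12, 13, 18, 1, [84, 74]]
After line 3 (extend unpacks [51], adds 51): lst = [7, 12, 13, 18, 1, [84, 74], 51]
After line 4: result = len(lst) = 7

7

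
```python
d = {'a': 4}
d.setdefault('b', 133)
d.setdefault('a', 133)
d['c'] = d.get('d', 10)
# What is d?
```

After line 1: d = {'a': 4}
After line 2 (setdefault adds 'b'=133): d = {'a': 4, 'b': 133}
After line 3 (setdefault 'a' no-op, already exists): d = {'a': 4, 'b': 133}
After line 4 (get('d', 10) returns default since 'd' not in d): d = {'a': 4, 'b': 133, 'c': 10}

{'a': 4, 'b': 133, 'c': 10}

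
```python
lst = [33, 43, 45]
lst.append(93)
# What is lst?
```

[33, 43, 45, 93]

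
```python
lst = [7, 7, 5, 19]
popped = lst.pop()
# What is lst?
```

[7, 7, 5]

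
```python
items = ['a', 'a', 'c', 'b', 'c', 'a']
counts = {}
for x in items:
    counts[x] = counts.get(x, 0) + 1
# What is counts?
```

Initial: counts = {}, items = ['a', 'a', 'c', 'b', 'c', 'a']
See 'a': counts = {'a': 1}
See 'a': counts = {'a': 2}
See 'c': counts = {'a': 2, 'c': 1}
See 'b': counts = {'a': 2, 'c': 1, 'b': 1}
See 'c': counts = {'a': 2, 'c': 2, 'b': 1}
See 'a': counts = {'a': 3, 'c': 2, 'b': 1}

{'a': 3, 'c': 2, 'b': 1}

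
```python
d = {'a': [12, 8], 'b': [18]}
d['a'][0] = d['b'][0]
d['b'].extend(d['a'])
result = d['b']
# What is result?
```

After line 1: d = {'a': [12, 8], 'b': [18]}
After line 2 (a[0] = b[0] = 18): d = {'a': [18, 8], 'b': [18]}
After line 3 (b.extend(a) appends [18, 8]): d = {'a': [18, 8], 'b': [18, 18, 8]}
After line 4: result = d['b'] = [18, 18, 8]

[18, 18, 8]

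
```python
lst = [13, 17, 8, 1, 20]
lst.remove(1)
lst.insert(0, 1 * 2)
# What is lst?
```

After line 1: lst = [13, 17, 8, 1, 20]
After line 2 (remove first 1): lst = [13, 17, 8, 20]
After line 3 (insert 2 at index 0): lst = [2, 13, 17, 8, 20]

[2, 13, 17, 8, 20]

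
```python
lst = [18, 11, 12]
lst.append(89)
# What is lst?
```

[18, 11, 12, 89]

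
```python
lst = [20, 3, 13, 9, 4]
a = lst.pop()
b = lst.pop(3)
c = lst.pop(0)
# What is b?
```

After line 1: lst = [20, 3, 13, 9, 4]
After line 2 (pop() -> a = 4): lst = [20, 3, 13, 9]
After line 3 (pop(3) -> b = 9): lst = [20, 3, 13]
After line 4 (pop(0) -> c = 20): lst = [3, 13]

9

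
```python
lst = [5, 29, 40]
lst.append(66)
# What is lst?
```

[5, 29, 40, 66]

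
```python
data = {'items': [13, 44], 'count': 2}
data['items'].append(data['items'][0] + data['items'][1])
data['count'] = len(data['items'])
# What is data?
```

After line 1: data = {'items': [13, 44], 'count': 2}
After line 2 (append 13 + 44 = 57): data = {'items': [13, 44, 57], 'count': 2}
After line 3 (count = len(items) = 3): data = {'items': [13, 44, 57], 'count': 3}

{'items': [13, 44, 57], 'count': 3}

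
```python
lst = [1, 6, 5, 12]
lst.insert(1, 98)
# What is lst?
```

[1, 98, 6, 5, 12]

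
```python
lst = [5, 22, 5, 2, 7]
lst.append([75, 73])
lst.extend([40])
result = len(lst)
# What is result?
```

After line 1: lst = [5, 22, 5, 2, 7]
After line 2 (append adds [75, 73] as single element): lst = [5, 22, 5, 2, 7, [75, 73]]
After line 3 (extend unpacks [40], adds 40): lst = [5, 22, 5, 2, 7, [75, 73], 40]
After line 4: result = len(lst) = 7

7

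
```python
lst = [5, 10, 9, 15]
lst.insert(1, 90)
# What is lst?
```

[5, 90, 10, 9, 15]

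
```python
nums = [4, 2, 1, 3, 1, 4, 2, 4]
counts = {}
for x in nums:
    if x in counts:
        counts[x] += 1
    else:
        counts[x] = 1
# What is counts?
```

Initial: counts = {}, nums = [4, 2, 1, 3, 1, 4, 2, 4]
See 4: counts = {4: 1}
See 2: counts = {4: 1, 2: 1}
See 1: counts = {4: 1, 2: 1, 1: 1}
See 3: counts = {4: 1, 2: 1, 1: 1, 3: 1}
See 1: counts = {4: 1, 2: 1, 1: 2, 3: 1}
See 4: counts = {4: 2, 2: 1, 1: 2, 3: 1}
See 2: counts = {4: 2, 2: 2, 1: 2, 3: 1}
See 4: counts = {4: 3, 2: 2, 1: 2, 3: 1}

{4: 3, 2: 2, 1: 2, 3: 1}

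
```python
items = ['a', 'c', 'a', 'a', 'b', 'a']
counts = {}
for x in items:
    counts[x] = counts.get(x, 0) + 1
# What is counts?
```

Initial: counts = {}, items = ['a', 'c', 'a', 'a', 'b', 'a']
See 'a': counts = {'a': 1}
See 'c': counts = {'a': 1, 'c': 1}
See 'a': counts = {'a': 2, 'c': 1}
See 'a': counts = {'a': 3, 'c': 1}
See 'b': counts = {'a': 3, 'c': 1, 'b': 1}
See 'a': counts = {'a': 4, 'c': 1, 'b': 1}

{'a': 4, 'c': 1, 'b': 1}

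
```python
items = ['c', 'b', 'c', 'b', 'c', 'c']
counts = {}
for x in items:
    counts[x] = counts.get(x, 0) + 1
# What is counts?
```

Initial: counts = {}, items = ['c', 'b', 'c', 'b', 'c', 'c']
See 'c': counts = {'c': 1}
See 'b': counts = {'c': 1, 'b': 1}
See 'c': counts = {'c': 2, 'b': 1}
See 'b': counts = {'c': 2, 'b': 2}
See 'c': counts = {'c': 3, 'b': 2}
See 'c': counts = {'c': 4, 'b': 2}

{'c': 4, 'b': 2}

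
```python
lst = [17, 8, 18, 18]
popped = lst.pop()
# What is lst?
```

[17, 8, 18]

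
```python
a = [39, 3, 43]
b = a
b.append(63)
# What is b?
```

After line 1: a = [39, 3, 43]
After line 2 (b = a is an alias, same object): a = [39, 3, 43], b = [39, 3, 43]
After line 3 (b.append mutates the shared list): a = [39, 3, 43, 63], b = [39, 3, 43, 63]

[39, 3, 43, 63]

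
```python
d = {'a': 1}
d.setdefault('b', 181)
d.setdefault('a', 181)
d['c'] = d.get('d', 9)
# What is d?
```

After line 1: d = {'a': 1}
After line 2 (setdefault adds 'b'=181): d = {'a': 1, 'b': 181}
After line 3 (setdefault 'a' no-op, already exists): d = {'a': 1, 'b': 181}
After line 4 (get('d', 9) returns default since 'd' not in d): d = {'a': 1, 'b': 181, 'c': 9}

{'a': 1, 'b': 181, 'c': 9}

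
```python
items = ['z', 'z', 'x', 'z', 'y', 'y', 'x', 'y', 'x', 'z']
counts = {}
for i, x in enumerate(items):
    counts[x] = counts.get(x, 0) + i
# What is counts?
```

Initial: counts = {}, items = ['z', 'z', 'x', 'z', 'y', 'y', 'x', 'y', 'x', 'z']
i=0, x='z': counts = {'z': 0}
i=1, x='z': counts = {'z': 1}
i=2, x='x': counts = {'z': 1, 'x': 2}
i=3, x='z': counts = {'z': 4, 'x': 2}
i=4, x='y': counts = {'z': 4, 'x': 2, 'y': 4}
i=5, x='y': counts = {'z': 4, 'x': 2, 'y': 9}
i=6, x='x': counts = {'z': 4, 'x': 8, 'y': 9}
i=7, x='y': counts = {'z': 4, 'x': 8, 'y': 16}
i=8, x='x': counts = {'z': 4, 'x': 16, 'y': 16}
i=9, x='z': counts = {'z': 13, 'x': 16, 'y': 16}

{'z': 13, 'x': 16, 'y': 16}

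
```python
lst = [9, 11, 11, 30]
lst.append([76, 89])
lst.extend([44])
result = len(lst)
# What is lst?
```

After line 1: lst = [9, 11, 11, 30]
After line 2 (append adds [76, 89] as single element): lst = [9, 11, 11, 30, [76, 89]]
After line 3 (extend unpacks [44], adds 44): lst = [9, 11, 11, 30, [76, 89], 44]
After line 4: result = len(lst) = 6

[9, 11, 11, 30, [76, 89], 44]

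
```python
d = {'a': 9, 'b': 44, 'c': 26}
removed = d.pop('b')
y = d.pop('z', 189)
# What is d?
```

After line 1: d = {'a': 9, 'b': 44, 'c': 26}
After line 2 (pop 'b' returns 44): d = {'a': 9, 'c': 26}, removed = 44
After line 3 (pop 'z' missing, returns default 189): d = {'a': 9, 'c': 26}, y = 189

{'a': 9, 'c': 26}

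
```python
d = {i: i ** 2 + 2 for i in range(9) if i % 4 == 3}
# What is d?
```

{3: 11, 7: 51}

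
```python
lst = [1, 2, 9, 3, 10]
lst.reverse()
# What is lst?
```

[10, 3, 9, 2, 1]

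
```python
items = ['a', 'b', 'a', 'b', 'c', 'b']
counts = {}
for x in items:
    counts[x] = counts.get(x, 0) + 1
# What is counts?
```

Initial: counts = {}, items = ['a', 'b', 'a', 'b', 'c', 'b']
See 'a': counts = {'a': 1}
See 'b': counts = {'a': 1, 'b': 1}
See 'a': counts = {'a': 2, 'b': 1}
See 'b': counts = {'a': 2, 'b': 2}
See 'c': counts = {'a': 2, 'b': 2, 'c': 1}
See 'b': counts = {'a': 2, 'b': 3, 'c': 1}

{'a': 2, 'b': 3, 'c': 1}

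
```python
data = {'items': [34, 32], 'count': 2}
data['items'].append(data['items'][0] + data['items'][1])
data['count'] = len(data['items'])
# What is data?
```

After line 1: data = {'items': [34, 32], 'count': 2}
After line 2 (append 34 + 32 = 66): data = {'items': [34, 32, 66], 'count': 2}
After line 3 (count = len(items) = 3): data = {'items': [34, 32, 66], 'count': 3}

{'items': [34, 32, 66], 'count': 3}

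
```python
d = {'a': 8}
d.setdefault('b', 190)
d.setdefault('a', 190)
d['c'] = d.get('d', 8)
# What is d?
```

After line 1: d = {'a': 8}
After line 2 (setdefault adds 'b'=190): d = {'a': 8, 'b': 190}
After line 3 (setdefault 'a' no-op, already exists): d = {'a': 8, 'b': 190}
After line 4 (get('d', 8) returns default since 'd' not in d): d = {'a': 8, 'b': 190, 'c': 8}

{'a': 8, 'b': 190, 'c': 8}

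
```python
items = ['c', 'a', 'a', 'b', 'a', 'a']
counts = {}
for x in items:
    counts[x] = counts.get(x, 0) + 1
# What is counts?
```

Initial: counts = {}, items = ['c', 'a', 'a', 'b', 'a', 'a']
See 'c': counts = {'c': 1}
See 'a': counts = {'c': 1, 'a': 1}
See 'a': counts = {'c': 1, 'a': 2}
See 'b': counts = {'c': 1, 'a': 2, 'b': 1}
See 'a': counts = {'c': 1, 'a': 3, 'b': 1}
See 'a': counts = {'c': 1, 'a': 4, 'b': 1}

{'c': 1, 'a': 4, 'b': 1}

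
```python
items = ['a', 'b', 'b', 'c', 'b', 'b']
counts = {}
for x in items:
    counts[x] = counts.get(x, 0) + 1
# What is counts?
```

Initial: counts = {}, items = ['a', 'b', 'b', 'c', 'b', 'b']
See 'a': counts = {'a': 1}
See 'b': counts = {'a': 1, 'b': 1}
See 'b': counts = {'a': 1, 'b': 2}
See 'c': counts = {'a': 1, 'b': 2, 'c': 1}
See 'b': counts = {'a': 1, 'b': 3, 'c': 1}
See 'b': counts = {'a': 1, 'b': 4, 'c': 1}

{'a': 1, 'b': 4, 'c': 1}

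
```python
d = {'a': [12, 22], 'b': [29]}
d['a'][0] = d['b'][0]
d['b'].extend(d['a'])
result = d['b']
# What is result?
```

After line 1: d = {'a': [12, 22], 'b': [29]}
After line 2 (a[0] = b[0] = 29): d = {'a': [29, 22], 'b': [29]}
After line 3 (b.extend(a) appends [29, 22]): d = {'a': [29, 22], 'b': [29, 29, 22]}
After line 4: result = d['b'] = [29, 29, 22]

[29, 29, 22]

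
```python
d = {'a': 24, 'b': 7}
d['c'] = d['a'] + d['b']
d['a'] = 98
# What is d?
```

After line 1: d = {'a': 24, 'b': 7}
After line 2 (d['c'] = 24 + 7): d = {'a': 24, 'b': 7, 'c': 31}
After line 3: d = {'a': 98, 'b': 7, 'c': 31}

{'a': 98, 'b': 7, 'c': 31}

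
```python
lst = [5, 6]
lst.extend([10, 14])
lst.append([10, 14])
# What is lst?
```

After line 1: lst = [5, 6]
After line 2 (extend unpacks [10, 14]): lst = [5, 6, 10, 14]
After line 3 (append adds [10, 14] as single element): lst = [5, 6, 10, 14, [10, 14]]

[5, 6, 10, 14, [10, 14]]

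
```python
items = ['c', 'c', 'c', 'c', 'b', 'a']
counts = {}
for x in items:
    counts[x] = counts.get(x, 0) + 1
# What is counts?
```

Initial: counts = {}, items = ['c', 'c', 'c', 'c', 'b', 'a']
See 'c': counts = {'c': 1}
See 'c': counts = {'c': 2}
See 'c': counts = {'c': 3}
See 'c': counts = {'c': 4}
See 'b': counts = {'c': 4, 'b': 1}
See 'a': counts = {'c': 4, 'b': 1, 'a': 1}

{'c': 4, 'b': 1, 'a': 1}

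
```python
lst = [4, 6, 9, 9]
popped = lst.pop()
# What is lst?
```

[4, 6, 9]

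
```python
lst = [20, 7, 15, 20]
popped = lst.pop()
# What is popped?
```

20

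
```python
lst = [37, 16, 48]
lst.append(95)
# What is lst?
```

[37, 16, 48, 95]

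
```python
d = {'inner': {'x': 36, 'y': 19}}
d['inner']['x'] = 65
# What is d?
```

After line 1: d = {'inner': {'x': 36, 'y': 19}}
After line 2 (inner x overwritten): d = {'inner': {'x': 65, 'y': 19}}

{'inner': {'x': 65, 'y': 19}}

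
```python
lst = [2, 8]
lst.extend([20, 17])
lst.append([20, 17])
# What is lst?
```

After line 1: lst = [2, 8]
After line 2 (extend unpacks [20, 17]): lst = [2, 8, 20, 17]
After line 3 (append adds [20, 17] as single element): lst = [2, 8, 20, 17, [20, 17]]

[2, 8, 20, 17, [20, 17]]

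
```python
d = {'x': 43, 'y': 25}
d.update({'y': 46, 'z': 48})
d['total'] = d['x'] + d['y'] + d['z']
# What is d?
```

After line 1: d = {'x': 43, 'y': 25}
After line 2 (y overwritten, z added): d = {'x': 43, 'y': 46, 'z': 48}
After line 3 (total = 43 + 46 + 48 = 137): d = {'x': 43, 'y': 46, 'z': 48, 'total': 137}

{'x': 43, 'y': 46, 'z': 48, 'total': 137}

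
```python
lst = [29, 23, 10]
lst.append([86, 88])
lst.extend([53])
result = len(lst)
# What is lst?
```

After line 1: lst = [29, 23, 10]
After line 2 (append adds [86, 88] as single element): lst = [29, 23, 10, [86, 88]]
After line 3 (extend unpacks [53], adds 53): lst = [29, 23, 10, [86, 88], 53]
After line 4: result = len(lst) = 5

[29, 23, 10, [86, 88], 53]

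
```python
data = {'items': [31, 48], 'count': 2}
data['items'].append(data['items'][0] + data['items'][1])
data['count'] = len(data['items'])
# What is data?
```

After line 1: data = {'items': [31, 48], 'count': 2}
After line 2 (append 31 + 48 = 79): data = {'items': [31, 48, 79], 'count': 2}
After line 3 (count = len(items) = 3): data = {'items': [31, 48, 79], 'count': 3}

{'items': [31, 48, 79], 'count': 3}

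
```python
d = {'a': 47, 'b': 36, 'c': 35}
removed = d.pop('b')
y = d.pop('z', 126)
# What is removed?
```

After line 1: d = {'a': 47, 'b': 36, 'c': 35}
After line 2 (pop 'b' returns 36): d = {'a': 47, 'c': 35}, removed = 36
After line 3 (pop 'z' missing, returns default 126): d = {'a': 47, 'c': 35}, y = 126

36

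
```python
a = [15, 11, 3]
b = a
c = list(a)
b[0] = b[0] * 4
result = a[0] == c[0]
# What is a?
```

After line 1: a = [15, 11, 3]
After line 2 (b = a, alias): a = [15, 11, 3], b = [15, 11, 3]
After line 3 (c = list(a) is a copy, new object): c = [15, 11, 3]
After line 4 (b[0] = 15 * 4 = 60; mutates shared a/b): a = b = [60, 11, 3], c = [15, 11, 3]
After line 5 (a[0] = 60, c[0] = 15; result = False)

[60, 11, 3]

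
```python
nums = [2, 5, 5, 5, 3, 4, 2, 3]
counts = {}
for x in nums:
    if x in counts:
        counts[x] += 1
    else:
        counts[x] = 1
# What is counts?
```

Initial: counts = {}, nums = [2, 5, 5, 5, 3, 4, 2, 3]
See 2: counts = {2: 1}
See 5: counts = {2: 1, 5: 1}
See 5: counts = {2: 1, 5: 2}
See 5: counts = {2: 1, 5: 3}
See 3: counts = {2: 1, 5: 3, 3: 1}
See 4: counts = {2: 1, 5: 3, 3: 1, 4: 1}
See 2: counts = {2: 2, 5: 3, 3: 1, 4: 1}
See 3: counts = {2: 2, 5: 3, 3: 2, 4: 1}

{2: 2, 5: 3, 3: 2, 4: 1}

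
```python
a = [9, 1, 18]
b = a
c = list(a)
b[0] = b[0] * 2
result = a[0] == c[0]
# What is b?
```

After line 1: a = [9, 1, 18]
After line 2 (b = a, alias): a = [9, 1, 18], b = [9, 1, 18]
After line 3 (c = list(a) is a copy, new object): c = [9, 1, 18]
After line 4 (b[0] = 9 * 2 = 18; mutates shared a/b): a = b = [18, 1, 18], c = [9, 1, 18]
After line 5 (a[0] = 18, c[0] = 9; result = False)

[18, 1, 18]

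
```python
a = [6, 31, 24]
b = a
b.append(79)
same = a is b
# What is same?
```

After line 1: a = [6, 31, 24]
After line 2 (b = a is an alias, same object): a = [6, 31, 24], b = [6, 31, 24]
After line 3 (b.append mutates the shared list): a = [6, 31, 24, 79], b = [6, 31, 24, 79]
After line 4 (same = a is b; same object -> True): same = True

True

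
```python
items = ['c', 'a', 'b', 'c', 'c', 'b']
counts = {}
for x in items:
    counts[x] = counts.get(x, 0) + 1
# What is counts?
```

Initial: counts = {}, items = ['c', 'a', 'b', 'c', 'c', 'b']
See 'c': counts = {'c': 1}
See 'a': counts = {'c': 1, 'a': 1}
See 'b': counts = {'c': 1, 'a': 1, 'b': 1}
See 'c': counts = {'c': 2, 'a': 1, 'b': 1}
See 'c': counts = {'c': 3, 'a': 1, 'b': 1}
See 'b': counts = {'c': 3, 'a': 1, 'b': 2}

{'c': 3, 'a': 1, 'b': 2}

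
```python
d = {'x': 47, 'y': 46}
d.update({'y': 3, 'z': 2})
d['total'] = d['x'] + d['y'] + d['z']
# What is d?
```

After line 1: d = {'x': 47, 'y': 46}
After line 2 (y overwritten, z added): d = {'x': 47, 'y': 3, 'z': 2}
After line 3 (total = 47 + 3 + 2 = 52): d = {'x': 47, 'y': 3, 'z': 2, 'total': 52}

{'x': 47, 'y': 3, 'z': 2, 'total': 52}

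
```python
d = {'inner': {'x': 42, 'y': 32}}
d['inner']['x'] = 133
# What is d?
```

After line 1: d = {'inner': {'x': 42, 'y': 32}}
After line 2 (inner x overwritten): d = {'inner': {'x': 133, 'y': 32}}

{'inner': {'x': 133, 'y': 32}}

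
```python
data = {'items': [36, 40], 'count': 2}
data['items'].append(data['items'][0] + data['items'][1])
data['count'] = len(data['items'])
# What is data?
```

After line 1: data = {'items': [36, 40], 'count': 2}
After line 2 (append 36 + 40 = 76): data = {'items': [36, 40, 76], 'count': 2}
After line 3 (count = len(items) = 3): data = {'items': [36, 40, 76], 'count': 3}

{'items': [36, 40, 76], 'count': 3}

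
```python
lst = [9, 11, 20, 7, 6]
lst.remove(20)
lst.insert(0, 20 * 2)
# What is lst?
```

After line 1: lst = [9, 11, 20, 7, 6]
After line 2 (remove first 20): lst = [9, 11, 7, 6]
After line 3 (insert 40 at index 0): lst = [40, 9, 11, 7, 6]

[40, 9, 11, 7, 6]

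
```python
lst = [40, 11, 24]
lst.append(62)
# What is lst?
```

[40, 11, 24, 62]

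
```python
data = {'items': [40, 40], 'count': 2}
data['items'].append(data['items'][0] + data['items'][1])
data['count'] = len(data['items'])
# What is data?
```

After line 1: data = {'items': [40, 40], 'count': 2}
After line 2 (append 40 + 40 = 80): data = {'items': [40, 40, 80], 'count': 2}
After line 3 (count = len(items) = 3): data = {'items': [40, 40, 80], 'count': 3}

{'items': [40, 40, 80], 'count': 3}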